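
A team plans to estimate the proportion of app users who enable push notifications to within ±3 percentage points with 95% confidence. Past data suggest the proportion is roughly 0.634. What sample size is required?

For a proportion with margin E = 0.03 at 95% confidence, z = 1.960.
n = p̂(1−p̂)(z/E)² = 0.634 × 0.366 × (1.960/0.03)² = 990.47
Round up: n = 991.

991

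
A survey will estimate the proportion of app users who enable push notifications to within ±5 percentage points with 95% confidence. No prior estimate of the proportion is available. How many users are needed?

For a proportion with margin E = 0.05 at 95% confidence, z = 1.960.
With no prior estimate, use p = 0.5, which maximizes p(1−p) at 0.25.
n = 0.25 × (z/E)² = 0.25 × (1.960/0.05)² = 384.16
Round up: n = 385.

n = 385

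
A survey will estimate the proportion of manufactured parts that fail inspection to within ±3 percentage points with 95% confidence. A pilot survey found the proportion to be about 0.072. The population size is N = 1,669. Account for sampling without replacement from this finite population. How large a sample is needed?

244

For a proportion with margin E = 0.03 at 95% confidence, z = 1.960.
n = p̂(1−p̂)(z/E)² = 0.072 × 0.928 × (1.960/0.03)² = 285.20 — call this n₀.
Finite-population correction with N = 1,669: n = n₀ / (1 + (n₀−1)/N) = 285.20 / 1.17 = 243.76
Round up: n = 244.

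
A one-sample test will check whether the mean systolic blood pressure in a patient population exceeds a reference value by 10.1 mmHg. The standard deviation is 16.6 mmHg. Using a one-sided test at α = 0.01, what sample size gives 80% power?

For a one-sample z-test, n = ((z_α + z_β)·σ/δ)².
z_α = 2.326 (one-sided α = 0.01); z_β = 0.842 (power 80% → β = 0.2).
n = (3.168 × 16.6 / 10.1)² = 27.11
Round up: n = 28.

28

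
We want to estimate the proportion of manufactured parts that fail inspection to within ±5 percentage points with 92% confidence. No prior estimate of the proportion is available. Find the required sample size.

307

For a proportion with margin E = 0.05 at 92% confidence, z = 1.751.
With no prior estimate, use p = 0.5, which maximizes p(1−p) at 0.25.
n = 0.25 × (z/E)² = 0.25 × (1.751/0.05)² = 306.60
Round up: n = 307.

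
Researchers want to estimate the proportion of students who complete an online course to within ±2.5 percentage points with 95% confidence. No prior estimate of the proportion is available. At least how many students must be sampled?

1537

For a proportion with margin E = 0.025 at 95% confidence, z = 1.960.
With no prior estimate, use p = 0.5, which maximizes p(1−p) at 0.25.
n = 0.25 × (z/E)² = 0.25 × (1.960/0.025)² = 1536.64
Round up: n = 1537.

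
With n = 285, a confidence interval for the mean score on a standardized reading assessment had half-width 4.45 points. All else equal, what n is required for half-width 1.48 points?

Margin of error scales as 1/√n, so n₂ = n₁·(E₁/E₂)².
n₂ = 285 × (4.45/1.48)² = 285 × 9.041 = 2576.68
Round up: n₂ = 2577.

2577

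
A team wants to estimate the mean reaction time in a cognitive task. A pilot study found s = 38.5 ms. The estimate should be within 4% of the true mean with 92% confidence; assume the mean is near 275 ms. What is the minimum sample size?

For a mean, the margin of error is E = z·σ/√n, so n = (zσ/E)².
At 92% confidence, z = 1.751.
E = 4% of 275 = 11 ms.
n = (1.751 × 38.5 / 11)² = 37.56
Round up: n = 38.

38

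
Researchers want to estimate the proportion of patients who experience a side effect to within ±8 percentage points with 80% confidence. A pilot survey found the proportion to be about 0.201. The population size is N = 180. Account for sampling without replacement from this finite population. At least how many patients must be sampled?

For a proportion with margin E = 0.08 at 80% confidence, z = 1.282.
n = p̂(1−p̂)(z/E)² = 0.201 × 0.799 × (1.282/0.08)² = 41.24 — call this n₀.
Finite-population correction with N = 180: n = n₀ / (1 + (n₀−1)/N) = 41.24 / 1.224 = 33.69
Round up: n = 34.

34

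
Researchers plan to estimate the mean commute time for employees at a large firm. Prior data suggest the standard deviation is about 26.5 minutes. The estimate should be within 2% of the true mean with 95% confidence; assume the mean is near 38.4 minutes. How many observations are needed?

4574

For a mean, the margin of error is E = z·σ/√n, so n = (zσ/E)².
At 95% confidence, z = 1.960.
E = 2% of 38.4 = 0.768 minutes.
n = (1.960 × 26.5 / 0.768)² = 4573.85
Round up: n = 4574.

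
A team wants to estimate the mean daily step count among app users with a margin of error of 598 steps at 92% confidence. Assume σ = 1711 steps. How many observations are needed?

n = 26

For a mean, the margin of error is E = z·σ/√n, so n = (zσ/E)².
At 92% confidence, z = 1.751.
n = (1.751 × 1711 / 598)² = 25.10
Round up: n = 26.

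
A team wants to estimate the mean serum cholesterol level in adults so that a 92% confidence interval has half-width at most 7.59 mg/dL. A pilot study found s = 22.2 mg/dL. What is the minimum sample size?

For a mean, the margin of error is E = z·σ/√n, so n = (zσ/E)².
At 92% confidence, z = 1.751.
n = (1.751 × 22.2 / 7.59)² = 26.23
Round up: n = 27.

n = 27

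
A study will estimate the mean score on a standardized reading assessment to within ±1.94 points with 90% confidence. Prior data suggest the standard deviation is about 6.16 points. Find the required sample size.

28

For a mean, the margin of error is E = z·σ/√n, so n = (zσ/E)².
At 90% confidence, z = 1.645.
n = (1.645 × 6.16 / 1.94)² = 27.28
Round up: n = 28.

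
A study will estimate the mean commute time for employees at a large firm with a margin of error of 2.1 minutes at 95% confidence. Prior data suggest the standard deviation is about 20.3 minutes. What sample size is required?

For a mean, the margin of error is E = z·σ/√n, so n = (zσ/E)².
At 95% confidence, z = 1.960.
n = (1.960 × 20.3 / 2.1)² = 358.98
Round up: n = 359.

n = 359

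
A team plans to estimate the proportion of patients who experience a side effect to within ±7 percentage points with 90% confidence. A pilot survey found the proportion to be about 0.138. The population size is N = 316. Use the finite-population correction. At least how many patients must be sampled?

55

For a proportion with margin E = 0.07 at 90% confidence, z = 1.645.
n = p̂(1−p̂)(z/E)² = 0.138 × 0.862 × (1.645/0.07)² = 65.69 — call this n₀.
Finite-population correction with N = 316: n = n₀ / (1 + (n₀−1)/N) = 65.69 / 1.205 = 54.51
Round up: n = 55.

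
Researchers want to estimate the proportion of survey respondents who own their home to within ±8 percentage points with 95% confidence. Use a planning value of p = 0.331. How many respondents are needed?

n = 133

For a proportion with margin E = 0.08 at 95% confidence, z = 1.960.
n = p̂(1−p̂)(z/E)² = 0.331 × 0.669 × (1.960/0.08)² = 132.92
Round up: n = 133.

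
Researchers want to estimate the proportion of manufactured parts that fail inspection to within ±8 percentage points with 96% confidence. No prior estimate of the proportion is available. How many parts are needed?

165

For a proportion with margin E = 0.08 at 96% confidence, z = 2.054.
With no prior estimate, use p = 0.5, which maximizes p(1−p) at 0.25.
n = 0.25 × (z/E)² = 0.25 × (2.054/0.08)² = 164.80
Round up: n = 165.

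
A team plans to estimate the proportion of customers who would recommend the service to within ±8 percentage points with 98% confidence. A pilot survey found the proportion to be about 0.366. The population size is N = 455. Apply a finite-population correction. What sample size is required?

n = 138

For a proportion with margin E = 0.08 at 98% confidence, z = 2.326.
n = p̂(1−p̂)(z/E)² = 0.366 × 0.634 × (2.326/0.08)² = 196.16 — call this n₀.
Finite-population correction with N = 455: n = n₀ / (1 + (n₀−1)/N) = 196.16 / 1.429 = 137.27
Round up: n = 138.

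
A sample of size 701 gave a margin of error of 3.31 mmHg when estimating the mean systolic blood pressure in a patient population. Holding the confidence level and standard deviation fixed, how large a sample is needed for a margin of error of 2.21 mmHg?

1573

Margin of error scales as 1/√n, so n₂ = n₁·(E₁/E₂)².
n₂ = 701 × (3.31/2.21)² = 701 × 2.243 = 1572.34
Round up: n₂ = 1573.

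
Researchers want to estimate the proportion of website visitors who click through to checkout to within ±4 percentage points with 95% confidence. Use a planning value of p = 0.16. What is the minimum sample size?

n = 323

For a proportion with margin E = 0.04 at 95% confidence, z = 1.960.
n = p̂(1−p̂)(z/E)² = 0.16 × 0.84 × (1.960/0.04)² = 322.69
Round up: n = 323.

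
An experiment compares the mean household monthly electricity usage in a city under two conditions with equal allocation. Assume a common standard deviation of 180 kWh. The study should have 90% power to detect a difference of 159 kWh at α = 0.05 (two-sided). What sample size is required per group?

For two equal groups, n per group = 2·((z_{α/2} + z_β)·σ/δ)².
z_{α/2} = 1.960; z_β = 1.282 (power 90%).
n = 2 × (3.242 × 180 / 159)² = 2 × 13.47 = 26.94
Round up: n = 27 per group.

27 per group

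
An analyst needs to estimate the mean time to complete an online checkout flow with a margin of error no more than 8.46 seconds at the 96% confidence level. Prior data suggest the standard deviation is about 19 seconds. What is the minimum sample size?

For a mean, the margin of error is E = z·σ/√n, so n = (zσ/E)².
At 96% confidence, z = 2.054.
n = (2.054 × 19 / 8.46)² = 21.28
Round up: n = 22.

22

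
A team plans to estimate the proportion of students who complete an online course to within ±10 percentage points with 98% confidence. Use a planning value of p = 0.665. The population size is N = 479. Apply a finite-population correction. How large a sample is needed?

For a proportion with margin E = 0.1 at 98% confidence, z = 2.326.
n = p̂(1−p̂)(z/E)² = 0.665 × 0.335 × (2.326/0.1)² = 120.53 — call this n₀.
Finite-population correction with N = 479: n = n₀ / (1 + (n₀−1)/N) = 120.53 / 1.25 = 96.42
Round up: n = 97.

97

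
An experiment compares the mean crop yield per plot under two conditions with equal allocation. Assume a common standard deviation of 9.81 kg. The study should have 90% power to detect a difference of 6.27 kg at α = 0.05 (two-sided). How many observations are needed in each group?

52 per group

For two equal groups, n per group = 2·((z_{α/2} + z_β)·σ/δ)².
z_{α/2} = 1.960; z_β = 1.282 (power 90%).
n = 2 × (3.242 × 9.81 / 6.27)² = 2 × 25.73 = 51.46
Round up: n = 52 per group.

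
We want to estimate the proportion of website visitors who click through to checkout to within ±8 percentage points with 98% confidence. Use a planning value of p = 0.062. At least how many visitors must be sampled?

50

For a proportion with margin E = 0.08 at 98% confidence, z = 2.326.
n = p̂(1−p̂)(z/E)² = 0.062 × 0.938 × (2.326/0.08)² = 49.16
Round up: n = 50.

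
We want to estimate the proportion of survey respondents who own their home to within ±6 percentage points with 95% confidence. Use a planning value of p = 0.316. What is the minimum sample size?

n = 231

For a proportion with margin E = 0.06 at 95% confidence, z = 1.960.
n = p̂(1−p̂)(z/E)² = 0.316 × 0.684 × (1.960/0.06)² = 230.65
Round up: n = 231.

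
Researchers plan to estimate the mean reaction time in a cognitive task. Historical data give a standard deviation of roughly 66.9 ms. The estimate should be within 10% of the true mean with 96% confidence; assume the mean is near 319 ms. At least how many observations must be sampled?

n = 19

For a mean, the margin of error is E = z·σ/√n, so n = (zσ/E)².
At 96% confidence, z = 2.054.
E = 10% of 319 = 31.9 ms.
n = (2.054 × 66.9 / 31.9)² = 18.56
Round up: n = 19.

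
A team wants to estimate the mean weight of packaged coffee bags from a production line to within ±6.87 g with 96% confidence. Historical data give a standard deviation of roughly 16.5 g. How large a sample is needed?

25

For a mean, the margin of error is E = z·σ/√n, so n = (zσ/E)².
At 96% confidence, z = 2.054.
n = (2.054 × 16.5 / 6.87)² = 24.34
Round up: n = 25.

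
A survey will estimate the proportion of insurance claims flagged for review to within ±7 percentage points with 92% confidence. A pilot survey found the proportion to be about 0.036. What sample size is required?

22

For a proportion with margin E = 0.07 at 92% confidence, z = 1.751.
n = p̂(1−p̂)(z/E)² = 0.036 × 0.964 × (1.751/0.07)² = 21.71
Round up: n = 22.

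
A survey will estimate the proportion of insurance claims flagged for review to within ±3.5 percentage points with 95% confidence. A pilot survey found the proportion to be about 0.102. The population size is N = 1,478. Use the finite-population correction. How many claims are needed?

n = 241

For a proportion with margin E = 0.035 at 95% confidence, z = 1.960.
n = p̂(1−p̂)(z/E)² = 0.102 × 0.898 × (1.960/0.035)² = 287.25 — call this n₀.
Finite-population correction with N = 1,478: n = n₀ / (1 + (n₀−1)/N) = 287.25 / 1.194 = 240.58
Round up: n = 241.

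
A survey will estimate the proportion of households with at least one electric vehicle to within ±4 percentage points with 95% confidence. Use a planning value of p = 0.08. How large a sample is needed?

177

For a proportion with margin E = 0.04 at 95% confidence, z = 1.960.
n = p̂(1−p̂)(z/E)² = 0.08 × 0.92 × (1.960/0.04)² = 176.71
Round up: n = 177.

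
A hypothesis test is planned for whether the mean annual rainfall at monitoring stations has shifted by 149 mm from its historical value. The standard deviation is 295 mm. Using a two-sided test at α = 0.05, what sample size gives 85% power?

For a one-sample z-test, n = ((z_{α/2} + z_β)·σ/δ)².
z_{α/2} = 1.960 (two-sided α = 0.05); z_β = 1.036 (power 85% → β = 0.15).
n = (2.996 × 295 / 149)² = 35.18
Round up: n = 36.

36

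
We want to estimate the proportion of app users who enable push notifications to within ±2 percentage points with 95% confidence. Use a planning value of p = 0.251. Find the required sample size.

For a proportion with margin E = 0.02 at 95% confidence, z = 1.960.
n = p̂(1−p̂)(z/E)² = 0.251 × 0.749 × (1.960/0.02)² = 1805.54
Round up: n = 1806.

n = 1806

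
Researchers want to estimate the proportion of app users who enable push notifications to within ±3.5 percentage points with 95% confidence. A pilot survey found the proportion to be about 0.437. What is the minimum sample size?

772

For a proportion with margin E = 0.035 at 95% confidence, z = 1.960.
n = p̂(1−p̂)(z/E)² = 0.437 × 0.563 × (1.960/0.035)² = 771.55
Round up: n = 772.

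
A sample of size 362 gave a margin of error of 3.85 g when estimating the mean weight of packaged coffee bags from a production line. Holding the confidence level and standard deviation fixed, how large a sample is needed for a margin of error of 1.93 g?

n = 1441

Margin of error scales as 1/√n, so n₂ = n₁·(E₁/E₂)².
n₂ = 362 × (3.85/1.93)² = 362 × 3.979 = 1440.40
Round up: n₂ = 1441.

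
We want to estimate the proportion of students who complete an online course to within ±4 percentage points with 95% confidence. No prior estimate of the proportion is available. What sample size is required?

601

For a proportion with margin E = 0.04 at 95% confidence, z = 1.960.
With no prior estimate, use p = 0.5, which maximizes p(1−p) at 0.25.
n = 0.25 × (z/E)² = 0.25 × (1.960/0.04)² = 600.25
Round up: n = 601.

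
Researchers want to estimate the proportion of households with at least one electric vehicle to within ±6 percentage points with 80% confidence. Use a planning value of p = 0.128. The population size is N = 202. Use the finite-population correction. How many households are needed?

For a proportion with margin E = 0.06 at 80% confidence, z = 1.282.
n = p̂(1−p̂)(z/E)² = 0.128 × 0.872 × (1.282/0.06)² = 50.96 — call this n₀.
Finite-population correction with N = 202: n = n₀ / (1 + (n₀−1)/N) = 50.96 / 1.247 = 40.87
Round up: n = 41.

41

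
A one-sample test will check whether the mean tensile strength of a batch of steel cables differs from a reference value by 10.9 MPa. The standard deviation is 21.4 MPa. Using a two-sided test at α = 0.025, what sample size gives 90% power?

48

For a one-sample z-test, n = ((z_{α/2} + z_β)·σ/δ)².
z_{α/2} = 2.241 (two-sided α = 0.025); z_β = 1.282 (power 90% → β = 0.1).
n = (3.523 × 21.4 / 10.9)² = 47.84
Round up: n = 48.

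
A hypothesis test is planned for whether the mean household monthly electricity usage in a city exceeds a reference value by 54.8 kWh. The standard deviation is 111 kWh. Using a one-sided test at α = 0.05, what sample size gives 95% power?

For a one-sample z-test, n = ((z_α + z_β)·σ/δ)².
z_α = 1.645 (one-sided α = 0.05); z_β = 1.645 (power 95% → β = 0.05).
n = (3.290 × 111 / 54.8)² = 44.41
Round up: n = 45.

45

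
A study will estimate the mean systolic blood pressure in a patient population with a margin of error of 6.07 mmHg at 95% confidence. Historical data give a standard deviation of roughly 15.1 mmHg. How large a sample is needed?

For a mean, the margin of error is E = z·σ/√n, so n = (zσ/E)².
At 95% confidence, z = 1.960.
n = (1.960 × 15.1 / 6.07)² = 23.77
Round up: n = 24.

24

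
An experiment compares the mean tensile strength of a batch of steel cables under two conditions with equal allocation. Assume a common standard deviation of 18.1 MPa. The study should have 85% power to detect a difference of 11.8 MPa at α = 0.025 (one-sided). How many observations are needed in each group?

43 per group

For two equal groups, n per group = 2·((z_α + z_β)·σ/δ)².
z_α = 1.960; z_β = 1.036 (power 85%).
n = 2 × (2.996 × 18.1 / 11.8)² = 2 × 21.12 = 42.24
Round up: n = 43 per group.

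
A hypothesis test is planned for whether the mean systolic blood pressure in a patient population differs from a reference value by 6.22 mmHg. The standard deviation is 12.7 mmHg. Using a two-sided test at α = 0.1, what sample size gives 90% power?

For a one-sample z-test, n = ((z_{α/2} + z_β)·σ/δ)².
z_{α/2} = 1.645 (two-sided α = 0.1); z_β = 1.282 (power 90% → β = 0.1).
n = (2.927 × 12.7 / 6.22)² = 35.72
Round up: n = 36.

36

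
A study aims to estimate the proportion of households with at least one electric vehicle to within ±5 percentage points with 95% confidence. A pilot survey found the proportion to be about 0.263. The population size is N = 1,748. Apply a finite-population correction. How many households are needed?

255

For a proportion with margin E = 0.05 at 95% confidence, z = 1.960.
n = p̂(1−p̂)(z/E)² = 0.263 × 0.737 × (1.960/0.05)² = 297.85 — call this n₀.
Finite-population correction with N = 1,748: n = n₀ / (1 + (n₀−1)/N) = 297.85 / 1.17 = 254.57
Round up: n = 255.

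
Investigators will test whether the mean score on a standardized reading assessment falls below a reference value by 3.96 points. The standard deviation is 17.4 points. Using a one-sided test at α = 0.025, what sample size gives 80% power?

For a one-sample z-test, n = ((z_α + z_β)·σ/δ)².
z_α = 1.960 (one-sided α = 0.025); z_β = 0.842 (power 80% → β = 0.2).
n = (2.802 × 17.4 / 3.96)² = 151.58
Round up: n = 152.

n = 152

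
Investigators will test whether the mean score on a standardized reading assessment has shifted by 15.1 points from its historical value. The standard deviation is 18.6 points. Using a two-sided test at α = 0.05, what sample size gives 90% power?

For a one-sample z-test, n = ((z_{α/2} + z_β)·σ/δ)².
z_{α/2} = 1.960 (two-sided α = 0.05); z_β = 1.282 (power 90% → β = 0.1).
n = (3.242 × 18.6 / 15.1)² = 15.95
Round up: n = 16.

16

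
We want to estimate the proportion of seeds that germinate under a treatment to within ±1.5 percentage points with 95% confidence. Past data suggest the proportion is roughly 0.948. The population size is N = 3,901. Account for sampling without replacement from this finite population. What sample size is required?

For a proportion with margin E = 0.015 at 95% confidence, z = 1.960.
n = p̂(1−p̂)(z/E)² = 0.948 × 0.052 × (1.960/0.015)² = 841.67 — call this n₀.
Finite-population correction with N = 3,901: n = n₀ / (1 + (n₀−1)/N) = 841.67 / 1.216 = 692.16
Round up: n = 693.

693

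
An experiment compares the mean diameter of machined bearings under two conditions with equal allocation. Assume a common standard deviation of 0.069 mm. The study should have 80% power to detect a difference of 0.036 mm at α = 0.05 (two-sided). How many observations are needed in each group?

For two equal groups, n per group = 2·((z_{α/2} + z_β)·σ/δ)².
z_{α/2} = 1.960; z_β = 0.842 (power 80%).
n = 2 × (2.802 × 0.069 / 0.036)² = 2 × 28.84 = 57.68
Round up: n = 58 per group.

58 per group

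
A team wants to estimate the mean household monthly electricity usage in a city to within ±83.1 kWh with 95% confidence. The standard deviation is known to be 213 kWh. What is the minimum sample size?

For a mean, the margin of error is E = z·σ/√n, so n = (zσ/E)².
At 95% confidence, z = 1.960.
n = (1.960 × 213 / 83.1)² = 25.24
Round up: n = 26.

26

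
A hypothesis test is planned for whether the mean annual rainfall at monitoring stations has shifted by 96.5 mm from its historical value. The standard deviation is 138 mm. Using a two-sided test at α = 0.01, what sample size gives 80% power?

For a one-sample z-test, n = ((z_{α/2} + z_β)·σ/δ)².
z_{α/2} = 2.576 (two-sided α = 0.01); z_β = 0.842 (power 80% → β = 0.2).
n = (3.418 × 138 / 96.5)² = 23.89
Round up: n = 24.

24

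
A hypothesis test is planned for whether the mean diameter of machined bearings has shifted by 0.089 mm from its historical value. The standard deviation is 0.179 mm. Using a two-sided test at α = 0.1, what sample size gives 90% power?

For a one-sample z-test, n = ((z_{α/2} + z_β)·σ/δ)².
z_{α/2} = 1.645 (two-sided α = 0.1); z_β = 1.282 (power 90% → β = 0.1).
n = (2.927 × 0.179 / 0.089)² = 34.66
Round up: n = 35.

35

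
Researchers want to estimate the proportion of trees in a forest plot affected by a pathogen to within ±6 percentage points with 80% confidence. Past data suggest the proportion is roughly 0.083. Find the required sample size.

For a proportion with margin E = 0.06 at 80% confidence, z = 1.282.
n = p̂(1−p̂)(z/E)² = 0.083 × 0.917 × (1.282/0.06)² = 34.75
Round up: n = 35.

35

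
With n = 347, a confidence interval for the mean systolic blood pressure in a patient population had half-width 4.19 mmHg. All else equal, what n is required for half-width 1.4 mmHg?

3109

Margin of error scales as 1/√n, so n₂ = n₁·(E₁/E₂)².
n₂ = 347 × (4.19/1.4)² = 347 × 8.957 = 3108.08
Round up: n₂ = 3109.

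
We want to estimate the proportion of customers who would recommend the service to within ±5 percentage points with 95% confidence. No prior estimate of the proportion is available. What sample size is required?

For a proportion with margin E = 0.05 at 95% confidence, z = 1.960.
With no prior estimate, use p = 0.5, which maximizes p(1−p) at 0.25.
n = 0.25 × (z/E)² = 0.25 × (1.960/0.05)² = 384.16
Round up: n = 385.

385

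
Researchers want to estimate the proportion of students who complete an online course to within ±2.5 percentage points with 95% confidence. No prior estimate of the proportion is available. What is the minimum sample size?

1537

For a proportion with margin E = 0.025 at 95% confidence, z = 1.960.
With no prior estimate, use p = 0.5, which maximizes p(1−p) at 0.25.
n = 0.25 × (z/E)² = 0.25 × (1.960/0.025)² = 1536.64
Round up: n = 1537.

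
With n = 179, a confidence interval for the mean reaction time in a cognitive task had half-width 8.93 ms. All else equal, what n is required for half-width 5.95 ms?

n = 404

Margin of error scales as 1/√n, so n₂ = n₁·(E₁/E₂)².
n₂ = 179 × (8.93/5.95)² = 179 × 2.253 = 403.29
Round up: n₂ = 404.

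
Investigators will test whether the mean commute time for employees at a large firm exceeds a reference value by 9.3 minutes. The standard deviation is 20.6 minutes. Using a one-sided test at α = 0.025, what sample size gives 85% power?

n = 45

For a one-sample z-test, n = ((z_α + z_β)·σ/δ)².
z_α = 1.960 (one-sided α = 0.025); z_β = 1.036 (power 85% → β = 0.15).
n = (2.996 × 20.6 / 9.3)² = 44.04
Round up: n = 45.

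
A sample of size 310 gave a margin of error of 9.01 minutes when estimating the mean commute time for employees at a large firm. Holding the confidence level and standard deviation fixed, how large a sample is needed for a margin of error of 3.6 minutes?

1942

Margin of error scales as 1/√n, so n₂ = n₁·(E₁/E₂)².
n₂ = 310 × (9.01/3.6)² = 310 × 6.264 = 1941.84
Round up: n₂ = 1942.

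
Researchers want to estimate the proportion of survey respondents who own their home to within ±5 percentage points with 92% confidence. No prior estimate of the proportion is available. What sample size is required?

307

For a proportion with margin E = 0.05 at 92% confidence, z = 1.751.
With no prior estimate, use p = 0.5, which maximizes p(1−p) at 0.25.
n = 0.25 × (z/E)² = 0.25 × (1.751/0.05)² = 306.60
Round up: n = 307.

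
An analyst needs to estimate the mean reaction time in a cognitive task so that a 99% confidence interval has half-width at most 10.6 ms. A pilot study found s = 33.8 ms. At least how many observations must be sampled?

For a mean, the margin of error is E = z·σ/√n, so n = (zσ/E)².
At 99% confidence, z = 2.576.
n = (2.576 × 33.8 / 10.6)² = 67.47
Round up: n = 68.

68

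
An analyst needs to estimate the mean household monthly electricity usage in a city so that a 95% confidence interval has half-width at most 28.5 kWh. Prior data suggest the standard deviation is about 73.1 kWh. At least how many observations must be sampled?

For a mean, the margin of error is E = z·σ/√n, so n = (zσ/E)².
At 95% confidence, z = 1.960.
n = (1.960 × 73.1 / 28.5)² = 25.27
Round up: n = 26.

26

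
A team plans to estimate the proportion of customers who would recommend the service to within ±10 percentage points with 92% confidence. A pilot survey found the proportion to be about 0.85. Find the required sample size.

For a proportion with margin E = 0.1 at 92% confidence, z = 1.751.
n = p̂(1−p̂)(z/E)² = 0.85 × 0.15 × (1.751/0.1)² = 39.09
Round up: n = 40.

40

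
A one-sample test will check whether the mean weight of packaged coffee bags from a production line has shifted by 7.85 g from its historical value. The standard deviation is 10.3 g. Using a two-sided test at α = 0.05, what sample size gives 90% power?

For a one-sample z-test, n = ((z_{α/2} + z_β)·σ/δ)².
z_{α/2} = 1.960 (two-sided α = 0.05); z_β = 1.282 (power 90% → β = 0.1).
n = (3.242 × 10.3 / 7.85)² = 18.10
Round up: n = 19.

19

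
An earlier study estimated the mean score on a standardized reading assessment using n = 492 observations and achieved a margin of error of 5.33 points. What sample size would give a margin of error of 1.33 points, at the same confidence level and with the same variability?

7902

Margin of error scales as 1/√n, so n₂ = n₁·(E₁/E₂)².
n₂ = 492 × (5.33/1.33)² = 492 × 16.06 = 7901.52
Round up: n₂ = 7902.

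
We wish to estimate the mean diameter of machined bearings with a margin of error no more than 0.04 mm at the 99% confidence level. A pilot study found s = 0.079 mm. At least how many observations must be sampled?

26

For a mean, the margin of error is E = z·σ/√n, so n = (zσ/E)².
At 99% confidence, z = 2.576.
n = (2.576 × 0.079 / 0.04)² = 25.88
Round up: n = 26.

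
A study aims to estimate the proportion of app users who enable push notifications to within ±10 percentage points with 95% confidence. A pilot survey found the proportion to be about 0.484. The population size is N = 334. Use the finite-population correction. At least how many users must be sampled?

For a proportion with margin E = 0.1 at 95% confidence, z = 1.960.
n = p̂(1−p̂)(z/E)² = 0.484 × 0.516 × (1.960/0.1)² = 95.94 — call this n₀.
Finite-population correction with N = 334: n = n₀ / (1 + (n₀−1)/N) = 95.94 / 1.284 = 74.72
Round up: n = 75.

75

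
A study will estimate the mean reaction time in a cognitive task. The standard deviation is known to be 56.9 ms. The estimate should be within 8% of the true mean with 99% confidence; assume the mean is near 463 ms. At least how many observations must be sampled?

16

For a mean, the margin of error is E = z·σ/√n, so n = (zσ/E)².
At 99% confidence, z = 2.576.
E = 8% of 463 = 37.04 ms.
n = (2.576 × 56.9 / 37.04)² = 15.66
Round up: n = 16.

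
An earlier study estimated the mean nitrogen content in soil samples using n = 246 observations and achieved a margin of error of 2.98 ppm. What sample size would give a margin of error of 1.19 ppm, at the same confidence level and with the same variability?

1543

Margin of error scales as 1/√n, so n₂ = n₁·(E₁/E₂)².
n₂ = 246 × (2.98/1.19)² = 246 × 6.271 = 1542.67
Round up: n₂ = 1543.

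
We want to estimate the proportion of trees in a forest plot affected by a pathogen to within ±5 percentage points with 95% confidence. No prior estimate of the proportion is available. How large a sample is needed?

For a proportion with margin E = 0.05 at 95% confidence, z = 1.960.
With no prior estimate, use p = 0.5, which maximizes p(1−p) at 0.25.
n = 0.25 × (z/E)² = 0.25 × (1.960/0.05)² = 384.16
Round up: n = 385.

385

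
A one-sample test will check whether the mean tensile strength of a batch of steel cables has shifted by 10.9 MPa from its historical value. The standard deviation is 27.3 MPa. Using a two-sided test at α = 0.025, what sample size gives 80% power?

n = 60

For a one-sample z-test, n = ((z_{α/2} + z_β)·σ/δ)².
z_{α/2} = 2.241 (two-sided α = 0.025); z_β = 0.842 (power 80% → β = 0.2).
n = (3.083 × 27.3 / 10.9)² = 59.62
Round up: n = 60.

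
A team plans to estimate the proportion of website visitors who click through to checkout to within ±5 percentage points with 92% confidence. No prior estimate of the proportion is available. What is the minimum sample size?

307

For a proportion with margin E = 0.05 at 92% confidence, z = 1.751.
With no prior estimate, use p = 0.5, which maximizes p(1−p) at 0.25.
n = 0.25 × (z/E)² = 0.25 × (1.751/0.05)² = 306.60
Round up: n = 307.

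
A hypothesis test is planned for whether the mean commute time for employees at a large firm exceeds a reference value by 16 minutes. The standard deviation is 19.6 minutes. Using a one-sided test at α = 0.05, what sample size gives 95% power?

For a one-sample z-test, n = ((z_α + z_β)·σ/δ)².
z_α = 1.645 (one-sided α = 0.05); z_β = 1.645 (power 95% → β = 0.05).
n = (3.290 × 19.6 / 16)² = 16.24
Round up: n = 17.

n = 17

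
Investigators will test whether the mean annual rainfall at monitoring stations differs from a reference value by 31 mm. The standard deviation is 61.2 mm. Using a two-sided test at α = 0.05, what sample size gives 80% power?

31

For a one-sample z-test, n = ((z_{α/2} + z_β)·σ/δ)².
z_{α/2} = 1.960 (two-sided α = 0.05); z_β = 0.842 (power 80% → β = 0.2).
n = (2.802 × 61.2 / 31)² = 30.60
Round up: n = 31.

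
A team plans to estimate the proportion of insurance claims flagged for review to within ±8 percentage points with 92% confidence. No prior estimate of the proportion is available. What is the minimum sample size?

n = 120

For a proportion with margin E = 0.08 at 92% confidence, z = 1.751.
With no prior estimate, use p = 0.5, which maximizes p(1−p) at 0.25.
n = 0.25 × (z/E)² = 0.25 × (1.751/0.08)² = 119.77
Round up: n = 120.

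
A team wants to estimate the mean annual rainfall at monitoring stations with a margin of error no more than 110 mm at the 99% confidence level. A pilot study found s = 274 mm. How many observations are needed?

For a mean, the margin of error is E = z·σ/√n, so n = (zσ/E)².
At 99% confidence, z = 2.576.
n = (2.576 × 274 / 110)² = 41.17
Round up: n = 42.

n = 42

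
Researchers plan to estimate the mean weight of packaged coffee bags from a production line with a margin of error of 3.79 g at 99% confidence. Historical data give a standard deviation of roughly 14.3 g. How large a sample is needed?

95

For a mean, the margin of error is E = z·σ/√n, so n = (zσ/E)².
At 99% confidence, z = 2.576.
n = (2.576 × 14.3 / 3.79)² = 94.47
Round up: n = 95.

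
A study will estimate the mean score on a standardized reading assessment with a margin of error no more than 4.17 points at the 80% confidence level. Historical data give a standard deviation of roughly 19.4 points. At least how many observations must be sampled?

For a mean, the margin of error is E = z·σ/√n, so n = (zσ/E)².
At 80% confidence, z = 1.282.
n = (1.282 × 19.4 / 4.17)² = 35.57
Round up: n = 36.

n = 36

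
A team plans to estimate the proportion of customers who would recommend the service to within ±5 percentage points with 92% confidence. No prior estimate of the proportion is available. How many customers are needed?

For a proportion with margin E = 0.05 at 92% confidence, z = 1.751.
With no prior estimate, use p = 0.5, which maximizes p(1−p) at 0.25.
n = 0.25 × (z/E)² = 0.25 × (1.751/0.05)² = 306.60
Round up: n = 307.

307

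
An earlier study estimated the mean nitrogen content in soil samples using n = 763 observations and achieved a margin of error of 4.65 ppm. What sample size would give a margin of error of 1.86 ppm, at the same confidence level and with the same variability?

4769

Margin of error scales as 1/√n, so n₂ = n₁·(E₁/E₂)².
n₂ = 763 × (4.65/1.86)² = 763 × 6.25 = 4768.75
Round up: n₂ = 4769.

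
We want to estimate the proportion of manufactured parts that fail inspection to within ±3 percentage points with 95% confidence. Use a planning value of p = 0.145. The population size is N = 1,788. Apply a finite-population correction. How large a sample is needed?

n = 409

For a proportion with margin E = 0.03 at 95% confidence, z = 1.960.
n = p̂(1−p̂)(z/E)² = 0.145 × 0.855 × (1.960/0.03)² = 529.18 — call this n₀.
Finite-population correction with N = 1,788: n = n₀ / (1 + (n₀−1)/N) = 529.18 / 1.295 = 408.63
Round up: n = 409.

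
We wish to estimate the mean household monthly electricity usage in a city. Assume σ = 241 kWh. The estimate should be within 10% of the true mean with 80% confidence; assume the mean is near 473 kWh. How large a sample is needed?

43

For a mean, the margin of error is E = z·σ/√n, so n = (zσ/E)².
At 80% confidence, z = 1.282.
E = 10% of 473 = 47.3 kWh.
n = (1.282 × 241 / 47.3)² = 42.67
Round up: n = 43.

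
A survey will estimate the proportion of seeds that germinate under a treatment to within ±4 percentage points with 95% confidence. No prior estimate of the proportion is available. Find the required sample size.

601

For a proportion with margin E = 0.04 at 95% confidence, z = 1.960.
With no prior estimate, use p = 0.5, which maximizes p(1−p) at 0.25.
n = 0.25 × (z/E)² = 0.25 × (1.960/0.04)² = 600.25
Round up: n = 601.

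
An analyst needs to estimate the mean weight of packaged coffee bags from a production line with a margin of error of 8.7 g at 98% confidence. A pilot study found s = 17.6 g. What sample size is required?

For a mean, the margin of error is E = z·σ/√n, so n = (zσ/E)².
At 98% confidence, z = 2.326.
n = (2.326 × 17.6 / 8.7)² = 22.14
Round up: n = 23.

23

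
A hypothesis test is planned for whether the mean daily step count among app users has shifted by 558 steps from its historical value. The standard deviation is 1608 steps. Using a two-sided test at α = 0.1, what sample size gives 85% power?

60

For a one-sample z-test, n = ((z_{α/2} + z_β)·σ/δ)².
z_{α/2} = 1.645 (two-sided α = 0.1); z_β = 1.036 (power 85% → β = 0.15).
n = (2.681 × 1608 / 558)² = 59.69
Round up: n = 60.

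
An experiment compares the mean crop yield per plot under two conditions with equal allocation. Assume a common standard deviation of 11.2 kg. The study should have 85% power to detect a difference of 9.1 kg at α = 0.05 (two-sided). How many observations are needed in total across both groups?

56 total

For two equal groups, n per group = 2·((z_{α/2} + z_β)·σ/δ)².
z_{α/2} = 1.960; z_β = 1.036 (power 85%).
n = 2 × (2.996 × 11.2 / 9.1)² = 2 × 13.60 = 27.20
Round up: n = 28 per group.
Total across both groups: 2 × 28 = 56.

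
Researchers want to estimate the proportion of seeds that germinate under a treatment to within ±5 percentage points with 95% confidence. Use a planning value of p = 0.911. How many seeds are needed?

125

For a proportion with margin E = 0.05 at 95% confidence, z = 1.960.
n = p̂(1−p̂)(z/E)² = 0.911 × 0.089 × (1.960/0.05)² = 124.59
Round up: n = 125.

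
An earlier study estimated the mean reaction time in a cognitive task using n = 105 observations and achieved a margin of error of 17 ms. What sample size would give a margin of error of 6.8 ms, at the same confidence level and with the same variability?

Margin of error scales as 1/√n, so n₂ = n₁·(E₁/E₂)².
n₂ = 105 × (17/6.8)² = 105 × 6.25 = 656.25
Round up: n₂ = 657.

657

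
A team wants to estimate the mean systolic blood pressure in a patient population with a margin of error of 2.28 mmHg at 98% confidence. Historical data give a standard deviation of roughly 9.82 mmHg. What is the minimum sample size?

For a mean, the margin of error is E = z·σ/√n, so n = (zσ/E)².
At 98% confidence, z = 2.326.
n = (2.326 × 9.82 / 2.28)² = 100.36
Round up: n = 101.

n = 101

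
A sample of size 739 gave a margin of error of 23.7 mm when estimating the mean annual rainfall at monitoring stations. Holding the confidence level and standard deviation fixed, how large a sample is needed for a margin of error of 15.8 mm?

1663

Margin of error scales as 1/√n, so n₂ = n₁·(E₁/E₂)².
n₂ = 739 × (23.7/15.8)² = 739 × 2.25 = 1662.75
Round up: n₂ = 1663.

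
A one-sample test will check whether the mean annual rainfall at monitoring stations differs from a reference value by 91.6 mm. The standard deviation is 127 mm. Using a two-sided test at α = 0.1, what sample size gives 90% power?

For a one-sample z-test, n = ((z_{α/2} + z_β)·σ/δ)².
z_{α/2} = 1.645 (two-sided α = 0.1); z_β = 1.282 (power 90% → β = 0.1).
n = (2.927 × 127 / 91.6)² = 16.47
Round up: n = 17.

n = 17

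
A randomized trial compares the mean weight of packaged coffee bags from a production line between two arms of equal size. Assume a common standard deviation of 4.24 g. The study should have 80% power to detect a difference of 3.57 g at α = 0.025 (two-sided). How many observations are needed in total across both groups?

54 total

For two equal groups, n per group = 2·((z_{α/2} + z_β)·σ/δ)².
z_{α/2} = 2.241; z_β = 0.842 (power 80%).
n = 2 × (3.083 × 4.24 / 3.57)² = 2 × 13.41 = 26.82
Round up: n = 27 per group.
Total across both groups: 2 × 27 = 54.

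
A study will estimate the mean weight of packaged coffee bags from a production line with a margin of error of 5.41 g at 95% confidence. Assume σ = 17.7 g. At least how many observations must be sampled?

n = 42

For a mean, the margin of error is E = z·σ/√n, so n = (zσ/E)².
At 95% confidence, z = 1.960.
n = (1.960 × 17.7 / 5.41)² = 41.12
Round up: n = 42.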